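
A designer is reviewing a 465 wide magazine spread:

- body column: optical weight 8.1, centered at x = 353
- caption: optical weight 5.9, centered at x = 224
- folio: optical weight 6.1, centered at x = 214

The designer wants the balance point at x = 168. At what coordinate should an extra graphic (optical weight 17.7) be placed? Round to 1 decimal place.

x ≈ 48.8

New total weight: (8.1 + 5.9 + 6.1) + 17.7 = 37.8.
Along x: (5486.3 + 17.7·x) / 37.8 = 168 (existing moment 8.1·353 + 5.9·224 + 6.1·214 = 5486.3) ⇒ x = (6350.4 − 5486.3) / 17.7 ≈ 48.82.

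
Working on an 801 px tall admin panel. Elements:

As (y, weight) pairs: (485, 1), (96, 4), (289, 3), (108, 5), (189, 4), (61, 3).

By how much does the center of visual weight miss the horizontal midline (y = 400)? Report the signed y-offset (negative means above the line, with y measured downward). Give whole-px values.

Weights sum to 1 + 4 + 3 + 5 + 4 + 3 = 20.
Σw·y = 3215; ȳ = 3215/20 ≈ 160.75.
Offset from y = 400: 160.75 − 400 ≈ -239.25.

≈ -239 px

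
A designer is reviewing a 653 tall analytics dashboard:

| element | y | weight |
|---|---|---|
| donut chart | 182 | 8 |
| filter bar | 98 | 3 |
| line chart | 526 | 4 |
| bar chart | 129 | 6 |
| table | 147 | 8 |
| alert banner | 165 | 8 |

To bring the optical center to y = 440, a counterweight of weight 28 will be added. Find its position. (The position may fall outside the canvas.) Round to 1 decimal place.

New total weight: (8 + 3 + 4 + 6 + 8 + 8) + 28 = 65.
Along y: (7124 + 28·y) / 65 = 440 (existing moment 8·182 + 3·98 + 4·526 + 6·129 + 8·147 + 8·165 = 7124) ⇒ y = (28600 − 7124) / 28 ≈ 767.00.

y ≈ 767.0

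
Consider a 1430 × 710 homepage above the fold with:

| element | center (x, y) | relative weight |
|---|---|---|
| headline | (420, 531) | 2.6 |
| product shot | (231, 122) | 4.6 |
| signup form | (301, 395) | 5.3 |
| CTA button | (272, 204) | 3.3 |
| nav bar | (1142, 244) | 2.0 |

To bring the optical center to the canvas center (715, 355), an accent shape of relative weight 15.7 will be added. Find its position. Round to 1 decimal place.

After adding the accent shape, total weight = 2.6 + 4.6 + 5.3 + 3.3 + 2.0 + 15.7 = 33.5.
x: target moment 33.5×715 = 23952.5; current 2.6·420 + 4.6·231 + 5.3·301 + 3.3·272 + 2.0·1142 = 6931.5; the accent shape supplies 17021.0, so x = 17021.0/15.7 ≈ 1084.14.
y: target moment 33.5×355 = 11892.5; current 2.6·531 + 4.6·122 + 5.3·395 + 3.3·204 + 2.0·244 = 5196.5; the accent shape supplies 6696.0, so y = 6696.0/15.7 ≈ 426.50.

(1084.1, 426.5)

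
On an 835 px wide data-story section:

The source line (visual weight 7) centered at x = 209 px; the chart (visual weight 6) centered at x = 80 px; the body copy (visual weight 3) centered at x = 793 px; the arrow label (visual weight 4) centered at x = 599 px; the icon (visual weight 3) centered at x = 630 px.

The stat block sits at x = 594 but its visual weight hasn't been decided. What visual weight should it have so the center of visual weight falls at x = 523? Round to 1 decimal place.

Existing Σw = 23 (7 + 6 + 3 + 4 + 3); existing moment 7·209 + 6·80 + 3·793 + 4·599 + 3·630 = 8608.
For the centroid to hit 523: (8608 + w·594) / (23 + w) = 523.
So w = (523·23 − 8608)/(594 − 523) = 3421/71 ≈ 48.18.

w ≈ 48.2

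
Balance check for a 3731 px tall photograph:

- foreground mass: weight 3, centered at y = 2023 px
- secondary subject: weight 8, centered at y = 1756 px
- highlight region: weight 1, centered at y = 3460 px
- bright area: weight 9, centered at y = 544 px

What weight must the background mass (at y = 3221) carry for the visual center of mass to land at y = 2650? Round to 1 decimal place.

w ≈ 47.6

Fixed elements: Σw = 3 + 8 + 1 + 9 = 21, Σw·y = 3·2023 + 8·1756 + 1·3460 + 9·544 = 28473.
Set Σw·y/Σw = 2650: (28473 + 3221w) = 2650·(21 + w).
Rearranging, w·(3221 − 2650) = 2650·21 − 28473 = 27177, so w ≈ 27177/571 = 47.60.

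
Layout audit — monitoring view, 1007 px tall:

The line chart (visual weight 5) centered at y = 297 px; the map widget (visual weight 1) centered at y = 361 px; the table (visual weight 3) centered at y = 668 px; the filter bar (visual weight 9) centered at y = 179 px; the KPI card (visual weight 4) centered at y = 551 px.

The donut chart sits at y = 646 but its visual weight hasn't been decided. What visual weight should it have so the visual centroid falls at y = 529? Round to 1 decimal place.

Fixed elements: Σw = 5 + 1 + 3 + 9 + 4 = 22, Σw·y = 5·297 + 1·361 + 3·668 + 9·179 + 4·551 = 7665.
For the centroid to hit 529: (7665 + w·646) / (22 + w) = 529.
Rearranging, w·(646 − 529) = 529·22 − 7665 = 3973, so w ≈ 3973/117 = 33.96.

w ≈ 34.0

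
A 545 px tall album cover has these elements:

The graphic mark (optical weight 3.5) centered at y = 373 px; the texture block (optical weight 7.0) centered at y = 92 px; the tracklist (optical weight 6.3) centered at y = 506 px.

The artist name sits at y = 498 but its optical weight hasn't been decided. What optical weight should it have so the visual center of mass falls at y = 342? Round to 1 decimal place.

w ≈ 3.9

Fixed elements: Σw = 3.5 + 7.0 + 6.3 = 16.8, Σw·y = 3.5·373 + 7.0·92 + 6.3·506 = 5137.3.
Set Σw·y/Σw = 342: (5137.3 + 498w) = 342·(16.8 + w).
Rearranging, w·(498 − 342) = 342·16.8 − 5137.3 = 608.3, so w ≈ 608.3/156 = 3.90.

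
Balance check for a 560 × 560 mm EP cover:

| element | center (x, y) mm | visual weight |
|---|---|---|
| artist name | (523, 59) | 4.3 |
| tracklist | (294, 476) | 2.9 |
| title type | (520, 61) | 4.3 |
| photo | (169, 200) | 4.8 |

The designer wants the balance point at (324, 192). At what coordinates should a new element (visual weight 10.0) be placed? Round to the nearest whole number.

With the new element, Σw becomes 4.3 + 2.9 + 4.3 + 4.8 + 10.0 = 26.3.
Along x: (6148.7 + 10.0·x) / 26.3 = 324 (existing moment 4.3·523 + 2.9·294 + 4.3·520 + 4.8·169 = 6148.7) ⇒ x = (8521.2 − 6148.7) / 10.0 ≈ 237.25.
Along y: (2856.4 + 10.0·y) / 26.3 = 192 (existing moment 4.3·59 + 2.9·476 + 4.3·61 + 4.8·200 = 2856.4) ⇒ y = (5049.6 − 2856.4) / 10.0 ≈ 219.32.

(237, 219)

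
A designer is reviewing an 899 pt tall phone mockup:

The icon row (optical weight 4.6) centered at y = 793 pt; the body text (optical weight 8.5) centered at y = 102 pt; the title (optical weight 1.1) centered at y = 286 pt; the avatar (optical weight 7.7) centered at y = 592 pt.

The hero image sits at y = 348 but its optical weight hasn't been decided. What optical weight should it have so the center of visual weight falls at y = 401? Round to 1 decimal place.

Fixed elements: Σw = 4.6 + 8.5 + 1.1 + 7.7 = 21.9, Σw·y = 4.6·793 + 8.5·102 + 1.1·286 + 7.7·592 = 9387.8.
Balance at y = 401 requires (9387.8 + w·348) / (21.9 + w) = 401.
Solving: w = (401·21.9 − 9387.8) / (348 − 401) = -605.9 / -53 ≈ 11.43.

w ≈ 11.4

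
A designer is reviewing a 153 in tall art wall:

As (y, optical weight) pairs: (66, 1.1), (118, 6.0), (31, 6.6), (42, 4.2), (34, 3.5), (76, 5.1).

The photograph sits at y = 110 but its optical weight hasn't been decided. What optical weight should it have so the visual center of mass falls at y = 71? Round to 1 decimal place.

Fixed elements: Σw = 1.1 + 6.0 + 6.6 + 4.2 + 3.5 + 5.1 = 26.5, Σw·y = 1.1·66 + 6.0·118 + 6.6·31 + 4.2·42 + 3.5·34 + 5.1·76 = 1668.2.
For the centroid to hit 71: (1668.2 + w·110) / (26.5 + w) = 71.
So w = (71·26.5 − 1668.2)/(110 − 71) = 213.3/39 ≈ 5.47.

w ≈ 5.5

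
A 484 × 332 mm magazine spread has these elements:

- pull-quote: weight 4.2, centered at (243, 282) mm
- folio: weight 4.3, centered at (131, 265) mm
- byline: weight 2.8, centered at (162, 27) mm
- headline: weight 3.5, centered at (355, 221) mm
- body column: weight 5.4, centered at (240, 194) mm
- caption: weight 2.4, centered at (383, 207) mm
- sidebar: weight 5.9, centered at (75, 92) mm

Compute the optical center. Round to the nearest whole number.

Total weight = 4.2 + 4.3 + 2.8 + 3.5 + 5.4 + 2.4 + 5.9 = 28.5.
x-moment: 4.2·243 + 4.3·131 + 2.8·162 + 3.5·355 + 5.4·240 + 2.4·383 + 5.9·75 = 5937.7; centroid 5937.7/28.5 ≈ 208.34.
y-moment: 4.2·282 + 4.3·265 + 2.8·27 + 3.5·221 + 5.4·194 + 2.4·207 + 5.9·92 = 5260.2; centroid 5260.2/28.5 ≈ 184.57.

(208, 185)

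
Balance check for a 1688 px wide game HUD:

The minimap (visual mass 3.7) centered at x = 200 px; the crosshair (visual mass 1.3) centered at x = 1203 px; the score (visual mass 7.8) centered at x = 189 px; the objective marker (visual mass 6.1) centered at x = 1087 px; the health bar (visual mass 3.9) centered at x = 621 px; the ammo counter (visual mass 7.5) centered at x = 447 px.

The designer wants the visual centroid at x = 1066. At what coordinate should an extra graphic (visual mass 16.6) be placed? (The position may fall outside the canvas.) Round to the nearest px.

New total weight: (3.7 + 1.3 + 7.8 + 6.1 + 3.9 + 7.5) + 16.6 = 46.9.
Along x: (16183.2 + 16.6·x) / 46.9 = 1066 (existing moment 3.7·200 + 1.3·1203 + 7.8·189 + 6.1·1087 + 3.9·621 + 7.5·447 = 16183.2) ⇒ x = (49995.4 − 16183.2) / 16.6 ≈ 2036.88.

x ≈ 2037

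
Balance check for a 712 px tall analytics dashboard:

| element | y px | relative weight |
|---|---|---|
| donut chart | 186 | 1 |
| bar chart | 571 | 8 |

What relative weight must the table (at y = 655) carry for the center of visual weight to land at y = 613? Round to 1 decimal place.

Known weights sum to 1 + 8 = 9; their moment is 1·186 + 8·571 = 4754.
Balance at y = 613 requires (4754 + w·655) / (9 + w) = 613.
Solving: w = (613·9 − 4754) / (655 − 613) = 763 / 42 ≈ 18.17.

w ≈ 18.2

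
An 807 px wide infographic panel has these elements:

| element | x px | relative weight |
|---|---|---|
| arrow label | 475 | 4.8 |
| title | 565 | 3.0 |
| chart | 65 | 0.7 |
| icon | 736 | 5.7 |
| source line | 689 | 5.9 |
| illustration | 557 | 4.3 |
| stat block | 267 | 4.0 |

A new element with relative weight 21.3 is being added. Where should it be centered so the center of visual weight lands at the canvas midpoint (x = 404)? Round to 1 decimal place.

After adding the new element, total weight = 4.8 + 3.0 + 0.7 + 5.7 + 5.9 + 4.3 + 4.0 + 21.3 = 49.7.
Along x: (15743.9 + 21.3·x) / 49.7 = 404 (existing moment 4.8·475 + 3.0·565 + 0.7·65 + 5.7·736 + 5.9·689 + 4.3·557 + 4.0·267 = 15743.9) ⇒ x = (20078.8 − 15743.9) / 21.3 ≈ 203.52.

x ≈ 203.5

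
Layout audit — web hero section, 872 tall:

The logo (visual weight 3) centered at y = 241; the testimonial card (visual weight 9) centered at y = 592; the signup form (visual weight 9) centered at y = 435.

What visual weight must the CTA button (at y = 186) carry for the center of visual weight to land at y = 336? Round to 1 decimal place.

w ≈ 19.4

Known weights sum to 3 + 9 + 9 = 21; their moment is 3·241 + 9·592 + 9·435 = 9966.
For the centroid to hit 336: (9966 + w·186) / (21 + w) = 336.
So w = (336·21 − 9966)/(186 − 336) = -2910/-150 ≈ 19.40.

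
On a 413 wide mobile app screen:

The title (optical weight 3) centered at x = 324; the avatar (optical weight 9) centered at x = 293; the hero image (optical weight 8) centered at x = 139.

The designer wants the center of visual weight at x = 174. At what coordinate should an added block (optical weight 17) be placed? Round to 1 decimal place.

x ≈ 101.0

With the added block, Σw becomes 3 + 9 + 8 + 17 = 37.
x: need Σw·x = 37·174 = 6438. Existing = 3·324 + 9·293 + 8·139 = 4721. Remainder 1717 / 17 ≈ 101.00.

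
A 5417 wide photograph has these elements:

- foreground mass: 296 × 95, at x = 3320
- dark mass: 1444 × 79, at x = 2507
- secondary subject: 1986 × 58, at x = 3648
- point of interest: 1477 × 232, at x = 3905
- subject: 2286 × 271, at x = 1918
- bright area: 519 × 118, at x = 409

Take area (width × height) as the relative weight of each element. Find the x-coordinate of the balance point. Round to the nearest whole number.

Areas: foreground mass 296·95 = 28120, dark mass 1444·79 = 114076, secondary subject 1986·58 = 115188, point of interest 1477·232 = 342664, subject 2286·271 = 619506, bright area 519·118 = 61242. Total weight = 1280796.
Σw·x = 3350916162; x̄ = 3350916162/1280796 ≈ 2616.28.

x ≈ 2616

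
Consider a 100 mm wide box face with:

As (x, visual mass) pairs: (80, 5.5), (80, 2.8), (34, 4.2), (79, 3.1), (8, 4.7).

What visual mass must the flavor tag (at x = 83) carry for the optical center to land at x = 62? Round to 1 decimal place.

Known weights sum to 5.5 + 2.8 + 4.2 + 3.1 + 4.7 = 20.3; their moment is 5.5·80 + 2.8·80 + 4.2·34 + 3.1·79 + 4.7·8 = 1089.3.
Balance at x = 62 requires (1089.3 + w·83) / (20.3 + w) = 62.
Solving: w = (62·20.3 − 1089.3) / (83 − 62) = 169.3 / 21 ≈ 8.06.

w ≈ 8.1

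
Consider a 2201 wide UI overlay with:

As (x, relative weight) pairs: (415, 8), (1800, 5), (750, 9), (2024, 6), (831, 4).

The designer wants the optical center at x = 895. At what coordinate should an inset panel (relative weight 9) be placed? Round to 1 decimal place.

x ≈ 239.7

New total weight: (8 + 5 + 9 + 6 + 4) + 9 = 41.
x: need Σw·x = 41·895 = 36695. Existing = 8·415 + 5·1800 + 9·750 + 6·2024 + 4·831 = 34538. Remainder 2157 / 9 ≈ 239.67.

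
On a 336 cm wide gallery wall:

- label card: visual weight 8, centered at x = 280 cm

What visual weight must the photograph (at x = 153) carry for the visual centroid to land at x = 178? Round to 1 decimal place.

w ≈ 32.6

Known: weight 8 with moment 8·280 = 2240.
For the centroid to hit 178: (2240 + w·153) / (8 + w) = 178.
Rearranging, w·(153 − 178) = 178·8 − 2240 = -816, so w ≈ -816/-25 = 32.64.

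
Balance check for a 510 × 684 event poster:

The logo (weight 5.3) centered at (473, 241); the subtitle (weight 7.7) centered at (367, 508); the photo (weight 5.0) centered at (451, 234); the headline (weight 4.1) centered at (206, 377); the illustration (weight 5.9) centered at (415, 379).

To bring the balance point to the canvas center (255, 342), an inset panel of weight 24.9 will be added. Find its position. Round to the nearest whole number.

(105, 319)

With the inset panel, Σw becomes 5.3 + 7.7 + 5.0 + 4.1 + 5.9 + 24.9 = 52.9.
x: target moment 52.9×255 = 13489.5; current 5.3·473 + 7.7·367 + 5.0·451 + 4.1·206 + 5.9·415 = 10880.9; the inset panel supplies 2608.6, so x = 2608.6/24.9 ≈ 104.76.
y: target moment 52.9×342 = 18091.8; current 5.3·241 + 7.7·508 + 5.0·234 + 4.1·377 + 5.9·379 = 10140.7; the inset panel supplies 7951.1, so y = 7951.1/24.9 ≈ 319.32.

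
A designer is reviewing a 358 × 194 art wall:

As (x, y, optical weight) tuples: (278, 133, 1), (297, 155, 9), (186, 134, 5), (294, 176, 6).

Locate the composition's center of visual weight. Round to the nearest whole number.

(269, 155)

Total weight = 1 + 9 + 5 + 6 = 21.
x: (1·278 + 9·297 + 5·186 + 6·294) / 21 = 5645 / 21 ≈ 268.81
y: (1·133 + 9·155 + 5·134 + 6·176) / 21 = 3254 / 21 ≈ 154.95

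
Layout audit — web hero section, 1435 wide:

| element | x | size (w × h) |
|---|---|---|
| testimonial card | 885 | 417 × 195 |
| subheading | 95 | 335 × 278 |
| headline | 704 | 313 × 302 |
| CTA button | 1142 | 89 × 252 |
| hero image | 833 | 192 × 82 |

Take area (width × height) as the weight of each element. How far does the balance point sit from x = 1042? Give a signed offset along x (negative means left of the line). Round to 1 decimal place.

≈ -436.1

Areas → weights: testimonial card 417·195 = 81315, subheading 335·278 = 93130, headline 313·302 = 94526, CTA button 89·252 = 22428, hero image 192·82 = 15744; Σw = 307143.
x-moment: 81315·885 + 93130·95 + 94526·704 + 22428·1142 + 15744·833 = 186084957; centroid 186084957/307143 ≈ 605.86.
Difference: 605.86 − 1042 ≈ -436.14.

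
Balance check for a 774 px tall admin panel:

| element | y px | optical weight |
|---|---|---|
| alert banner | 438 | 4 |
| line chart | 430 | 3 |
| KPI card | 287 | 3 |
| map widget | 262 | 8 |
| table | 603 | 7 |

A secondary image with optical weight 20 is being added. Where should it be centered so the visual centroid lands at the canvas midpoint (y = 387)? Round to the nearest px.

After adding the secondary image, total weight = 4 + 3 + 3 + 8 + 7 + 20 = 45.
y: target moment 45×387 = 17415; current 4·438 + 3·430 + 3·287 + 8·262 + 7·603 = 10220; the secondary image supplies 7195, so y = 7195/20 ≈ 359.75.

y ≈ 360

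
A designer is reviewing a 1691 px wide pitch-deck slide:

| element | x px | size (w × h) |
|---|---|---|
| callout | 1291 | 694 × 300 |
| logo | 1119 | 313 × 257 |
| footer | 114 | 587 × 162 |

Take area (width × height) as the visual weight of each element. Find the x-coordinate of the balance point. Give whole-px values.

x ≈ 963

Areas: callout 694·300 = 208200, logo 313·257 = 80441, footer 587·162 = 95094. Total weight = 383735.
x-moment: 208200·1291 + 80441·1119 + 95094·114 = 369640395; centroid 369640395/383735 ≈ 963.27.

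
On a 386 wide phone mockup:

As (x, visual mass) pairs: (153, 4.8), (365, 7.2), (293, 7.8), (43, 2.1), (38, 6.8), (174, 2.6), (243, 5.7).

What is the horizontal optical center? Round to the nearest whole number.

x ≈ 212

Weights sum to 4.8 + 7.2 + 7.8 + 2.1 + 6.8 + 2.6 + 5.7 = 37.0.
x: (4.8·153 + 7.2·365 + 7.8·293 + 2.1·43 + 6.8·38 + 2.6·174 + 5.7·243) / 37.0 = 7834.0 / 37.0 ≈ 211.73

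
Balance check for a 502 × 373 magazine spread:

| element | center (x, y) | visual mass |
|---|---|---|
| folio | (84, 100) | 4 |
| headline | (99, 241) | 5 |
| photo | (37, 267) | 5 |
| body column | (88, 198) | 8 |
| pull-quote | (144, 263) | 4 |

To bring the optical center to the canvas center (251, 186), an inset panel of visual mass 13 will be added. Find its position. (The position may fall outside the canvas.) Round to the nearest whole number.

With the inset panel, Σw becomes 4 + 5 + 5 + 8 + 4 + 13 = 39.
x: target moment 39×251 = 9789; current 4·84 + 5·99 + 5·37 + 8·88 + 4·144 = 2296; the inset panel supplies 7493, so x = 7493/13 ≈ 576.38.
y: target moment 39×186 = 7254; current 4·100 + 5·241 + 5·267 + 8·198 + 4·263 = 5576; the inset panel supplies 1678, so y = 1678/13 ≈ 129.08.

(576, 129)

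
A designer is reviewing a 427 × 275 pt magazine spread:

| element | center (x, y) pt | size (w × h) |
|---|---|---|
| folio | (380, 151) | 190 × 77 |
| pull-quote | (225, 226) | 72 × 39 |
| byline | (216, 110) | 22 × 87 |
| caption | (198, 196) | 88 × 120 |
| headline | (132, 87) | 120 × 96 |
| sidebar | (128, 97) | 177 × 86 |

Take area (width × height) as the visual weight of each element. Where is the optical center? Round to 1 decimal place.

(214.7, 134.2)

Taking area as weight: folio 190·77 = 14630, pull-quote 72·39 = 2808, byline 22·87 = 1914, caption 88·120 = 10560, headline 120·96 = 11520, sidebar 177·86 = 15222. Sum 56654.
Σw·x = 14630·380 + 2808·225 + 1914·216 + 10560·198 + 11520·132 + 15222·128 = 12164560, so x̄ = 12164560/56654 ≈ 214.72.
Σw·y = 14630·151 + 2808·226 + 1914·110 + 10560·196 + 11520·87 + 15222·97 = 7602812, so ȳ = 7602812/56654 ≈ 134.20.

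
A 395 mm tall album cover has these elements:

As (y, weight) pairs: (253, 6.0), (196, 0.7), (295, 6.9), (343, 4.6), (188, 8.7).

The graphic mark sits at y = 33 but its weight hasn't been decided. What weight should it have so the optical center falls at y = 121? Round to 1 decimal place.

w ≈ 41.5

Fixed elements: Σw = 6.0 + 0.7 + 6.9 + 4.6 + 8.7 = 26.9, Σw·y = 6.0·253 + 0.7·196 + 6.9·295 + 4.6·343 + 8.7·188 = 6904.1.
Set Σw·y/Σw = 121: (6904.1 + 33w) = 121·(26.9 + w).
So w = (121·26.9 − 6904.1)/(33 − 121) = -3649.2/-88 ≈ 41.47.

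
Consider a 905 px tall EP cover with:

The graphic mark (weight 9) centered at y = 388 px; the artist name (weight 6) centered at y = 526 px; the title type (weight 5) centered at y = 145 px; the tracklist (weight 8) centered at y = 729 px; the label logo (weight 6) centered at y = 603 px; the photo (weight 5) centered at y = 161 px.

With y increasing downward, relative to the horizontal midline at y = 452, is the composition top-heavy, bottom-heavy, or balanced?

Total weight = 9 + 6 + 5 + 8 + 6 + 5 = 39.
y-moment: 9·388 + 6·526 + 5·145 + 8·729 + 6·603 + 5·161 = 17628; centroid 17628/39 ≈ 452.00.
The centroid 452.00 matches the midline at 452, so the layout is balanced.

balanced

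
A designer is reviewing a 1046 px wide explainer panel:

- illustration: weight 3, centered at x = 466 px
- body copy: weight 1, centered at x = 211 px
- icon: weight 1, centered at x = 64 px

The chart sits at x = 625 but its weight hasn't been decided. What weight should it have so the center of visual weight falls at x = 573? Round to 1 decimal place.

w ≈ 22.9

Existing Σw = 5 (3 + 1 + 1); existing moment 3·466 + 1·211 + 1·64 = 1673.
Balance at x = 573 requires (1673 + w·625) / (5 + w) = 573.
Rearranging, w·(625 − 573) = 573·5 − 1673 = 1192, so w ≈ 1192/52 = 22.92.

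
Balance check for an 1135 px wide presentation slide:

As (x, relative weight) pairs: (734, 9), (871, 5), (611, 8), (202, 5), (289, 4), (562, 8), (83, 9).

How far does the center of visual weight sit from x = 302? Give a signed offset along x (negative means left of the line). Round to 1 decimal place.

Total weight = 9 + 5 + 8 + 5 + 4 + 8 + 9 = 48.
Σw·x = 23258; x̄ = 23258/48 ≈ 484.54.
Offset from x = 302: 484.54 − 302 ≈ 182.54.

≈ 182.5 px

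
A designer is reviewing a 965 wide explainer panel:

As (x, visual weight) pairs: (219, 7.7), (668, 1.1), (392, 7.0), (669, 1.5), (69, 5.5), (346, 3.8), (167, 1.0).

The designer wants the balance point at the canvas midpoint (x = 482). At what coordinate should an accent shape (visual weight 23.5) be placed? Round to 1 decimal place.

x ≈ 706.4

After adding the accent shape, total weight = 7.7 + 1.1 + 7.0 + 1.5 + 5.5 + 3.8 + 1.0 + 23.5 = 51.1.
Along x: (8029.9 + 23.5·x) / 51.1 = 482 (existing moment 7.7·219 + 1.1·668 + 7.0·392 + 1.5·669 + 5.5·69 + 3.8·346 + 1.0·167 = 8029.9) ⇒ x = (24630.2 − 8029.9) / 23.5 ≈ 706.40.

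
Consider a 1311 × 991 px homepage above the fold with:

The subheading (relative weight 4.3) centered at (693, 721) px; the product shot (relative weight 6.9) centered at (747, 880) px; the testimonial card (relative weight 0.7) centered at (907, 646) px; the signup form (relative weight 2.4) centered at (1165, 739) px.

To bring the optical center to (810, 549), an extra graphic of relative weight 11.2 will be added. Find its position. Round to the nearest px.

After adding the extra graphic, total weight = 4.3 + 6.9 + 0.7 + 2.4 + 11.2 = 25.5.
x: target moment 25.5×810 = 20655.0; current 4.3·693 + 6.9·747 + 0.7·907 + 2.4·1165 = 11565.1; the extra graphic supplies 9089.9, so x = 9089.9/11.2 ≈ 811.60.
y: target moment 25.5×549 = 13999.5; current 4.3·721 + 6.9·880 + 0.7·646 + 2.4·739 = 11398.1; the extra graphic supplies 2601.4, so y = 2601.4/11.2 ≈ 232.27.

(812, 232)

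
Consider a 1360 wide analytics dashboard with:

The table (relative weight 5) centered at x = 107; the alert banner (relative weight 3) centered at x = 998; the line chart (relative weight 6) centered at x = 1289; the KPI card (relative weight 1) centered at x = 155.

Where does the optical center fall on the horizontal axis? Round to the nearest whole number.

x ≈ 761

Σw = 5 + 3 + 6 + 1 = 15.
Σw·x = 5·107 + 3·998 + 6·1289 + 1·155 = 11418, so x̄ = 11418/15 ≈ 761.20.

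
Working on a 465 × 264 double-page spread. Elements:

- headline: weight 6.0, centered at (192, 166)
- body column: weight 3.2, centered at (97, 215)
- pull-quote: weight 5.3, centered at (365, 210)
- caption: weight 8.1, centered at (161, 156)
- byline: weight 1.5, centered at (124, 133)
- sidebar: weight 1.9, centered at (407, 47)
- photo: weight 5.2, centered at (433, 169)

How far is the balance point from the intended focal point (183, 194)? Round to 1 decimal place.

Total weight = 6.0 + 3.2 + 5.3 + 8.1 + 1.5 + 1.9 + 5.2 = 31.2.
x: moment 7911.9 / weight 31.2 ≈ 253.59
Σw·y = 5228.2; ȳ = 5228.2/31.2 ≈ 167.57.
From (183, 194): dx = 70.59, dy = -26.43, so the distance is √(dx²+dy²) ≈ 75.37.

≈ 75.4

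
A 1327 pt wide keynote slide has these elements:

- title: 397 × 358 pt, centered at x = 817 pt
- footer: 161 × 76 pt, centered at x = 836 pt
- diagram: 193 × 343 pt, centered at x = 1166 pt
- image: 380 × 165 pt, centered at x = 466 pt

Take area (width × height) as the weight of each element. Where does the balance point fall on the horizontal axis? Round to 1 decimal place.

x ≈ 821.7

Areas: title 397·358 = 142126, footer 161·76 = 12236, diagram 193·343 = 66199, image 380·165 = 62700. Total weight = 283261.
Σw·x = 142126·817 + 12236·836 + 66199·1166 + 62700·466 = 232752472, so x̄ = 232752472/283261 ≈ 821.69.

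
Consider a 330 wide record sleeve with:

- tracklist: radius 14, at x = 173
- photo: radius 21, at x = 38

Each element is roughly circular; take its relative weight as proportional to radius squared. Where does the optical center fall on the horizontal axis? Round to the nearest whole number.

Weights ∝ r²: tracklist 14² = 196, photo 21² = 441; Σw = 637.
Σw·x = 196·173 + 441·38 = 50666, so x̄ = 50666/637 ≈ 79.54.

x ≈ 80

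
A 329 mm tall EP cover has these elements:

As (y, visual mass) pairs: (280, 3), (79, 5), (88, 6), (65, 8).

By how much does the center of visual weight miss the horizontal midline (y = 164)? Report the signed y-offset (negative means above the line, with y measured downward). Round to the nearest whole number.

Weights sum to 3 + 5 + 6 + 8 = 22.
y-moment: 3·280 + 5·79 + 6·88 + 8·65 = 2283; centroid 2283/22 ≈ 103.77.
Offset from y = 164: 103.77 − 164 ≈ -60.23.

≈ -60 mm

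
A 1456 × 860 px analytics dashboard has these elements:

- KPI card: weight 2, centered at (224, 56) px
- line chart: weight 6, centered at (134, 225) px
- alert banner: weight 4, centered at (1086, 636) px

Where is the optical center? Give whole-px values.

Σw = 2 + 6 + 4 = 12.
x: (2·224 + 6·134 + 4·1086) / 12 = 5596 / 12 ≈ 466.33
y: (2·56 + 6·225 + 4·636) / 12 = 4006 / 12 ≈ 333.83

(466, 334)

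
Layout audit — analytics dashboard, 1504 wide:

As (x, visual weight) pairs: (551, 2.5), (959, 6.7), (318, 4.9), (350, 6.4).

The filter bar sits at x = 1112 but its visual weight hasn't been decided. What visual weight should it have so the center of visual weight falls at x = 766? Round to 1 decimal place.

Existing Σw = 20.5 (2.5 + 6.7 + 4.9 + 6.4); existing moment 2.5·551 + 6.7·959 + 4.9·318 + 6.4·350 = 11601.0.
Balance at x = 766 requires (11601.0 + w·1112) / (20.5 + w) = 766.
Rearranging, w·(1112 − 766) = 766·20.5 − 11601.0 = 4102.0, so w ≈ 4102.0/346 = 11.86.

w ≈ 11.9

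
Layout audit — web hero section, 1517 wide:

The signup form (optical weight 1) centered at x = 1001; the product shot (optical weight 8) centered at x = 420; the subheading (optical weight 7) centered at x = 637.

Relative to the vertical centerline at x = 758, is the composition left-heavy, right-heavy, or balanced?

Σw = 1 + 8 + 7 = 16.
x-moment: 1·1001 + 8·420 + 7·637 = 8820; centroid 8820/16 ≈ 551.25.
Since 551.2 is left of 758, the composition reads left-heavy.

left-heavy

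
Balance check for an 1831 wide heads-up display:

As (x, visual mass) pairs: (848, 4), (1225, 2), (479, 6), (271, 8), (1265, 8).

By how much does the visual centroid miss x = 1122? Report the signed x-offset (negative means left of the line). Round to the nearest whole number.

≈ -372

Σw = 4 + 2 + 6 + 8 + 8 = 28.
x: (4·848 + 2·1225 + 6·479 + 8·271 + 8·1265) / 28 = 21004 / 28 ≈ 750.14
Against x = 1122, that's 750.14 − 1122 = -371.86.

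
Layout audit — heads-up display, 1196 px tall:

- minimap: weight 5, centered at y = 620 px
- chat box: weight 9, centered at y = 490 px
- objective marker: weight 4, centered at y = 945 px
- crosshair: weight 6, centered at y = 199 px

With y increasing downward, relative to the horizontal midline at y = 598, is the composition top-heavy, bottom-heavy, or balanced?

Σw = 5 + 9 + 4 + 6 = 24.
y: (5·620 + 9·490 + 4·945 + 6·199) / 24 = 12484 / 24 ≈ 520.17
Since 520.2 is above (smaller y than) 598, the composition reads top-heavy.

top-heavy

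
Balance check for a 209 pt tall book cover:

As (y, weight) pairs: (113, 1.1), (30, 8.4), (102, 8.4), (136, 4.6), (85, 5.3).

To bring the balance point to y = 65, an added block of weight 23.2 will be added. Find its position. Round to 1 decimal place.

New total weight: (1.1 + 8.4 + 8.4 + 4.6 + 5.3) + 23.2 = 51.0.
y: target moment 51.0×65 = 3315.0; current 1.1·113 + 8.4·30 + 8.4·102 + 4.6·136 + 5.3·85 = 2309.2; the added block supplies 1005.8, so y = 1005.8/23.2 ≈ 43.35.

y ≈ 43.4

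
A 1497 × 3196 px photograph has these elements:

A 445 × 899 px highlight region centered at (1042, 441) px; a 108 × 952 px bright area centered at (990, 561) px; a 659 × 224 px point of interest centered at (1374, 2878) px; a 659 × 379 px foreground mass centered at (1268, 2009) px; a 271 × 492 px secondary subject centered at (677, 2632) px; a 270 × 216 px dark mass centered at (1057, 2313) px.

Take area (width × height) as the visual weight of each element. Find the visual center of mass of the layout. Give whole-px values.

(1090, 1508)

Areas → weights: highlight region 445·899 = 400055, bright area 108·952 = 102816, point of interest 659·224 = 147616, foreground mass 659·379 = 249761, secondary subject 271·492 = 133332, dark mass 270·216 = 58320; Σw = 1091900.
x: moment 1190076486 / weight 1091900 ≈ 1089.91
Σw·y = 1646536712; ȳ = 1646536712/1091900 ≈ 1507.96.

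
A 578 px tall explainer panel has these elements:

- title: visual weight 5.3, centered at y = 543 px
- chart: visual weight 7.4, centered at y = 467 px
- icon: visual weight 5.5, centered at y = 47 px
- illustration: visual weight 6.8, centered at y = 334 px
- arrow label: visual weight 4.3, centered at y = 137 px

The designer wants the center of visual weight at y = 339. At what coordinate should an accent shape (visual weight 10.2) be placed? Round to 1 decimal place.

y ≈ 386.1

With the accent shape, Σw becomes 5.3 + 7.4 + 5.5 + 6.8 + 4.3 + 10.2 = 39.5.
y: target moment 39.5×339 = 13390.5; current 5.3·543 + 7.4·467 + 5.5·47 + 6.8·334 + 4.3·137 = 9452.5; the accent shape supplies 3938.0, so y = 3938.0/10.2 ≈ 386.08.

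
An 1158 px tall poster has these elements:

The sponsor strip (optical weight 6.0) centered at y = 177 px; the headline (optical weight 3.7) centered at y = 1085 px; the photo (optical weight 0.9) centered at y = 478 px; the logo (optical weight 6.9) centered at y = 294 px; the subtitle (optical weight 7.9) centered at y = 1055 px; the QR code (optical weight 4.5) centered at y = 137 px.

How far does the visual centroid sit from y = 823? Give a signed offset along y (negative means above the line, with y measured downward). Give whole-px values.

≈ -272 px

Σw = 6.0 + 3.7 + 0.9 + 6.9 + 7.9 + 4.5 = 29.9.
y: moment 16486.3 / weight 29.9 ≈ 551.38
Offset from y = 823: 551.38 − 823 ≈ -271.62.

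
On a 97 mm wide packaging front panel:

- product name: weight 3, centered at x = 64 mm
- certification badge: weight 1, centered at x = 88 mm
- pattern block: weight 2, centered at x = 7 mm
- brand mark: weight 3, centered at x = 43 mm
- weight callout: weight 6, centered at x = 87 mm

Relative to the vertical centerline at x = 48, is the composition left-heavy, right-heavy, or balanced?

Σw = 3 + 1 + 2 + 3 + 6 = 15.
x-moment: 3·64 + 1·88 + 2·7 + 3·43 + 6·87 = 945; centroid 945/15 ≈ 63.00.
63.0 vs midline 48 → right-heavy.

right-heavy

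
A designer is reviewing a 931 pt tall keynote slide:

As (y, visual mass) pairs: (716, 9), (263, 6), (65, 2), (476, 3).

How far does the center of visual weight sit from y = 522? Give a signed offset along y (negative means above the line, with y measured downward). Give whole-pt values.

Total weight = 9 + 6 + 2 + 3 = 20.
y-moment: 9·716 + 6·263 + 2·65 + 3·476 = 9580; centroid 9580/20 ≈ 479.00.
Against y = 522, that's 479.00 − 522 = -43.00.

≈ -43 pt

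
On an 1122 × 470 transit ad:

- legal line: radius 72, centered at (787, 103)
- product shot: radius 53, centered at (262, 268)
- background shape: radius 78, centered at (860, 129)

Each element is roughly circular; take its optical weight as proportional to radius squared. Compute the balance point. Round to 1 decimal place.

(713.8, 147.2)

Weights ∝ r²: legal line 72² = 5184, product shot 53² = 2809, background shape 78² = 6084; Σw = 14077.
x-moment: 5184·787 + 2809·262 + 6084·860 = 10048006; centroid 10048006/14077 ≈ 713.79.
y-moment: 5184·103 + 2809·268 + 6084·129 = 2071600; centroid 2071600/14077 ≈ 147.16.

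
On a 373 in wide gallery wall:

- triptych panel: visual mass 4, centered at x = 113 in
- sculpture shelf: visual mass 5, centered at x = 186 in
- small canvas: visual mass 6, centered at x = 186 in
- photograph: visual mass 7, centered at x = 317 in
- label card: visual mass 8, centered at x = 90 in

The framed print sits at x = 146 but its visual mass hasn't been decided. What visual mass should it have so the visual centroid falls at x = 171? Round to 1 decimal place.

w ≈ 12.3

Existing Σw = 30 (4 + 5 + 6 + 7 + 8); existing moment 4·113 + 5·186 + 6·186 + 7·317 + 8·90 = 5437.
Balance at x = 171 requires (5437 + w·146) / (30 + w) = 171.
Solving: w = (171·30 − 5437) / (146 − 171) = -307 / -25 ≈ 12.28.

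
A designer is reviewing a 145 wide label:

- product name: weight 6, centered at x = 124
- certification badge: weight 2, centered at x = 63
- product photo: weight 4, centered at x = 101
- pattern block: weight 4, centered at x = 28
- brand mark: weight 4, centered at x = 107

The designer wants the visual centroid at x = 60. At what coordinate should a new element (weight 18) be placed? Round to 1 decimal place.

With the new element, Σw becomes 6 + 2 + 4 + 4 + 4 + 18 = 38.
Along x: (1814 + 18·x) / 38 = 60 (existing moment 6·124 + 2·63 + 4·101 + 4·28 + 4·107 = 1814) ⇒ x = (2280 − 1814) / 18 ≈ 25.89.

x ≈ 25.9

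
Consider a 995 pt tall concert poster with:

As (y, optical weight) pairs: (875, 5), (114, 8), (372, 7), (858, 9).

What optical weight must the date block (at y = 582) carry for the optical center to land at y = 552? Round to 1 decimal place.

Fixed elements: Σw = 5 + 8 + 7 + 9 = 29, Σw·y = 5·875 + 8·114 + 7·372 + 9·858 = 15613.
For the centroid to hit 552: (15613 + w·582) / (29 + w) = 552.
Solving: w = (552·29 − 15613) / (582 − 552) = 395 / 30 ≈ 13.17.

w ≈ 13.2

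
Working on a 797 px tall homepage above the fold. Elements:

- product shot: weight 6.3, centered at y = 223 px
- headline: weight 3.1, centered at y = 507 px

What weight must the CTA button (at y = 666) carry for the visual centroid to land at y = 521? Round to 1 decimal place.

w ≈ 13.2

Fixed elements: Σw = 6.3 + 3.1 = 9.4, Σw·y = 6.3·223 + 3.1·507 = 2976.6.
Set Σw·y/Σw = 521: (2976.6 + 666w) = 521·(9.4 + w).
So w = (521·9.4 − 2976.6)/(666 − 521) = 1920.8/145 ≈ 13.25.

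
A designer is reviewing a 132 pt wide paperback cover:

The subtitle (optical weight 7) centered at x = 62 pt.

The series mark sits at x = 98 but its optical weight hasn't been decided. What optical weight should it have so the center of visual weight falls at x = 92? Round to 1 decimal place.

The single fixed element contributes weight 7, moment 7·62 = 434.
Balance at x = 92 requires (434 + w·98) / (7 + w) = 92.
Solving: w = (92·7 − 434) / (98 − 92) = 210 / 6 ≈ 35.00.

w ≈ 35.0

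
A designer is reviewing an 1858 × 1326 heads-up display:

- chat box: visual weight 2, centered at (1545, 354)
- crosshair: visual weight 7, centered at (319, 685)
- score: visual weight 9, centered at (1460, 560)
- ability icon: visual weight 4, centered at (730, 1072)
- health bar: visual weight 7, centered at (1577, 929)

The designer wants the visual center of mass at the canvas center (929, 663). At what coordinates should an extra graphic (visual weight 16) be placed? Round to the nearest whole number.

After adding the extra graphic, total weight = 2 + 7 + 9 + 4 + 7 + 16 = 45.
x: need Σw·x = 45·929 = 41805. Existing = 2·1545 + 7·319 + 9·1460 + 4·730 + 7·1577 = 32422. Remainder 9383 / 16 ≈ 586.44.
y: need Σw·y = 45·663 = 29835. Existing = 2·354 + 7·685 + 9·560 + 4·1072 + 7·929 = 21334. Remainder 8501 / 16 ≈ 531.31.

(586, 531)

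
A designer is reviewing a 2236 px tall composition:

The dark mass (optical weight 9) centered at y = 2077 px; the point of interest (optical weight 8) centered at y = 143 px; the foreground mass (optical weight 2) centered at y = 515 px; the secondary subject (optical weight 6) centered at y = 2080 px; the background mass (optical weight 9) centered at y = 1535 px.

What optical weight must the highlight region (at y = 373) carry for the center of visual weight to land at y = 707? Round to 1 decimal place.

Known weights sum to 9 + 8 + 2 + 6 + 9 = 34; their moment is 9·2077 + 8·143 + 2·515 + 6·2080 + 9·1535 = 47162.
For the centroid to hit 707: (47162 + w·373) / (34 + w) = 707.
Rearranging, w·(373 − 707) = 707·34 − 47162 = -23124, so w ≈ -23124/-334 = 69.23.

w ≈ 69.2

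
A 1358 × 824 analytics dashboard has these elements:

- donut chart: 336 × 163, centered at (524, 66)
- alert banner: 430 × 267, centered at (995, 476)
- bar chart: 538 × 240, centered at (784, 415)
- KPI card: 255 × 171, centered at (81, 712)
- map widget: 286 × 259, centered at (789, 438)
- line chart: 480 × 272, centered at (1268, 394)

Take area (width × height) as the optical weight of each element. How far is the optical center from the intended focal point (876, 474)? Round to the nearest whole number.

≈ 61

Taking area as weight: donut chart 336·163 = 54768, alert banner 430·267 = 114810, bar chart 538·240 = 129120, KPI card 255·171 = 43605, map widget 286·259 = 74074, line chart 480·272 = 130560. Sum 546937.
x: moment 471690933 / weight 546937 ≈ 862.42
y: moment 226780860 / weight 546937 ≈ 414.64
Offset from (876, 474): Δx ≈ -13.58, Δy ≈ -59.36; distance = √(Δx² + Δy²) ≈ 60.89.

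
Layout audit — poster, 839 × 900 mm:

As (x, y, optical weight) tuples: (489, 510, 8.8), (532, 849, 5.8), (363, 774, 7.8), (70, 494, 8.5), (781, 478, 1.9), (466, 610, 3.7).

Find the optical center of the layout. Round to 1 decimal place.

Total weight = 8.8 + 5.8 + 7.8 + 8.5 + 1.9 + 3.7 = 36.5.
x: (8.8·489 + 5.8·532 + 7.8·363 + 8.5·70 + 1.9·781 + 3.7·466) / 36.5 = 14023.3 / 36.5 ≈ 384.20
y: (8.8·510 + 5.8·849 + 7.8·774 + 8.5·494 + 1.9·478 + 3.7·610) / 36.5 = 22813.6 / 36.5 ≈ 625.03

(384.2, 625.0)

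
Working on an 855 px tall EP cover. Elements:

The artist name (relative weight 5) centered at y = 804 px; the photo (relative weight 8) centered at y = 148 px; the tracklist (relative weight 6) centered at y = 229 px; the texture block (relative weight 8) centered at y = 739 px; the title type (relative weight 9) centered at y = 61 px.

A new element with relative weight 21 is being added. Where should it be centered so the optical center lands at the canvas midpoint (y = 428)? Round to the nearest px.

y ≈ 541

With the new element, Σw becomes 5 + 8 + 6 + 8 + 9 + 21 = 57.
y: target moment 57×428 = 24396; current 5·804 + 8·148 + 6·229 + 8·739 + 9·61 = 13039; the new element supplies 11357, so y = 11357/21 ≈ 540.81.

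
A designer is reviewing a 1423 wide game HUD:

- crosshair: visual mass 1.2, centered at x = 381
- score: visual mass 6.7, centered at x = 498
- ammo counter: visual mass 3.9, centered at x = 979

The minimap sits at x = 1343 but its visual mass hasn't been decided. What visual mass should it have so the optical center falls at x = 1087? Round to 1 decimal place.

Fixed elements: Σw = 1.2 + 6.7 + 3.9 = 11.8, Σw·x = 1.2·381 + 6.7·498 + 3.9·979 = 7611.9.
Balance at x = 1087 requires (7611.9 + w·1343) / (11.8 + w) = 1087.
Rearranging, w·(1343 − 1087) = 1087·11.8 − 7611.9 = 5214.7, so w ≈ 5214.7/256 = 20.37.

w ≈ 20.4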